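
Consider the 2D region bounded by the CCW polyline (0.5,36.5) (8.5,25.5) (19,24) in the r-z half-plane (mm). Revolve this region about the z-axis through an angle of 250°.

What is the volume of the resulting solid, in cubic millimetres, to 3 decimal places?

Volume = 2107.485 mm³

Profile (r,z), 3 vertices: (0.5,36.5) (8.5,25.5) (19,24)
edge 0: (0.5,36.5)→(8.5,25.5)  cross = 0.5·25.5 − 8.5·36.5 = -297.5000; (r_i+r_j)·cross = 9·-297.5000 = -2677.5000
edge 1: (8.5,25.5)→(19,24)  cross = 8.5·24 − 19·25.5 = -280.5000; (r_i+r_j)·cross = 27.5·-280.5000 = -7713.7500
edge 2: (19,24)→(0.5,36.5)  cross = 19·36.5 − 0.5·24 = 681.5000; (r_i+r_j)·cross = 19.5·681.5000 = 13289.2500
Σcross = 103.5000 → A = |Σcross|/2 = 51.7500 mm²
Σ(r_i+r_j)·cross = 2898.0000 → first moment M = |Σ|/6 = 483.0000
R_c = M/A = 483.0000/51.7500 = 9.3333 mm
θ = 250° = 4.363323 rad
V = θ·R_c·A = 4.363323·9.3333·51.7500 = 2107.485 mm³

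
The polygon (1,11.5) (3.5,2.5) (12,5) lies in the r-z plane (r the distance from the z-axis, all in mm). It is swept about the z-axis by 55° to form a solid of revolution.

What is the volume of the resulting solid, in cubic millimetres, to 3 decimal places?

Volume = 218.444 mm³

Profile (r,z), 3 vertices: (1,11.5) (3.5,2.5) (12,5)
edge 0: (1,11.5)→(3.5,2.5)  cross = 1·2.5 − 3.5·11.5 = -37.7500; (r_i+r_j)·cross = 4.5·-37.7500 = -169.8750
edge 1: (3.5,2.5)→(12,5)  cross = 3.5·5 − 12·2.5 = -12.5000; (r_i+r_j)·cross = 15.5·-12.5000 = -193.7500
edge 2: (12,5)→(1,11.5)  cross = 12·11.5 − 1·5 = 133.0000; (r_i+r_j)·cross = 13·133.0000 = 1729.0000
Σcross = 82.7500 → A = |Σcross|/2 = 41.3750 mm²
Σ(r_i+r_j)·cross = 1365.3750 → first moment M = |Σ|/6 = 227.5625
R_c = M/A = 227.5625/41.3750 = 5.5000 mm
θ = 55° = 0.959931 rad
V = θ·R_c·A = 0.959931·5.5000·41.3750 = 218.444 mm³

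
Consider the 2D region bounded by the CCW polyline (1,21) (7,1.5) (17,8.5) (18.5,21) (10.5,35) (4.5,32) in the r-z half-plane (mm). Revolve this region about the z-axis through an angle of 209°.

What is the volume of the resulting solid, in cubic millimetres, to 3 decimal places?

Volume = 13464.637 mm³

Profile (r,z), 6 vertices: (1,21) (7,1.5) (17,8.5) (18.5,21) (10.5,35) (4.5,32)
edge 0: (1,21)→(7,1.5)  cross = 1·1.5 − 7·21 = -145.5000; (r_i+r_j)·cross = 8·-145.5000 = -1164.0000
edge 1: (7,1.5)→(17,8.5)  cross = 7·8.5 − 17·1.5 = 34.0000; (r_i+r_j)·cross = 24·34.0000 = 816.0000
edge 2: (17,8.5)→(18.5,21)  cross = 17·21 − 18.5·8.5 = 199.7500; (r_i+r_j)·cross = 35.5·199.7500 = 7091.1250
edge 3: (18.5,21)→(10.5,35)  cross = 18.5·35 − 10.5·21 = 427.0000; (r_i+r_j)·cross = 29·427.0000 = 12383.0000
edge 4: (10.5,35)→(4.5,32)  cross = 10.5·32 − 4.5·35 = 178.5000; (r_i+r_j)·cross = 15·178.5000 = 2677.5000
edge 5: (4.5,32)→(1,21)  cross = 4.5·21 − 1·32 = 62.5000; (r_i+r_j)·cross = 5.5·62.5000 = 343.7500
Σcross = 756.2500 → A = |Σcross|/2 = 378.1250 mm²
Σ(r_i+r_j)·cross = 22147.3750 → first moment M = |Σ|/6 = 3691.2292
R_c = M/A = 3691.2292/378.1250 = 9.7619 mm
θ = 209° = 3.647738 rad
V = θ·R_c·A = 3.647738·9.7619·378.1250 = 13464.637 mm³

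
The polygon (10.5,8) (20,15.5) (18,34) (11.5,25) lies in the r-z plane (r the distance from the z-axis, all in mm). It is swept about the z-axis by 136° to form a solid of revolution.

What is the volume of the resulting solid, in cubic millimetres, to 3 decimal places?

Profile (r,z), 4 vertices: (10.5,8) (20,15.5) (18,34) (11.5,25)
edge 0: (10.5,8)→(20,15.5)  cross = 10.5·15.5 − 20·8 = 2.7500; (r_i+r_j)·cross = 30.5·2.7500 = 83.8750
edge 1: (20,15.5)→(18,34)  cross = 20·34 − 18·15.5 = 401.0000; (r_i+r_j)·cross = 38·401.0000 = 15238.0000
edge 2: (18,34)→(11.5,25)  cross = 18·25 − 11.5·34 = 59.0000; (r_i+r_j)·cross = 29.5·59.0000 = 1740.5000
edge 3: (11.5,25)→(10.5,8)  cross = 11.5·8 − 10.5·25 = -170.5000; (r_i+r_j)·cross = 22·-170.5000 = -3751.0000
Σcross = 292.2500 → A = |Σcross|/2 = 146.1250 mm²
Σ(r_i+r_j)·cross = 13311.3750 → first moment M = |Σ|/6 = 2218.5625
R_c = M/A = 2218.5625/146.1250 = 15.1826 mm
θ = 136° = 2.373648 rad
V = θ·R_c·A = 2.373648·15.1826·146.1250 = 5266.086 mm³

Volume = 5266.086 mm³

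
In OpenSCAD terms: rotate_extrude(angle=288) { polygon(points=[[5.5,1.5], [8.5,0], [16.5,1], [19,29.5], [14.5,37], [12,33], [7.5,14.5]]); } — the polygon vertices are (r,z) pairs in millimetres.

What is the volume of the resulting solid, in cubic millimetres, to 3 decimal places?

Profile (r,z), 7 vertices: (5.5,1.5) (8.5,0) (16.5,1) (19,29.5) (14.5,37) (12,33) (7.5,14.5)
edge 0: (5.5,1.5)→(8.5,0)  cross = 5.5·0 − 8.5·1.5 = -12.7500; (r_i+r_j)·cross = 14·-12.7500 = -178.5000
edge 1: (8.5,0)→(16.5,1)  cross = 8.5·1 − 16.5·0 = 8.5000; (r_i+r_j)·cross = 25·8.5000 = 212.5000
edge 2: (16.5,1)→(19,29.5)  cross = 16.5·29.5 − 19·1 = 467.7500; (r_i+r_j)·cross = 35.5·467.7500 = 16605.1250
edge 3: (19,29.5)→(14.5,37)  cross = 19·37 − 14.5·29.5 = 275.2500; (r_i+r_j)·cross = 33.5·275.2500 = 9220.8750
edge 4: (14.5,37)→(12,33)  cross = 14.5·33 − 12·37 = 34.5000; (r_i+r_j)·cross = 26.5·34.5000 = 914.2500
edge 5: (12,33)→(7.5,14.5)  cross = 12·14.5 − 7.5·33 = -73.5000; (r_i+r_j)·cross = 19.5·-73.5000 = -1433.2500
edge 6: (7.5,14.5)→(5.5,1.5)  cross = 7.5·1.5 − 5.5·14.5 = -68.5000; (r_i+r_j)·cross = 13·-68.5000 = -890.5000
Σcross = 631.2500 → A = |Σcross|/2 = 315.6250 mm²
Σ(r_i+r_j)·cross = 24450.5000 → first moment M = |Σ|/6 = 4075.0833
R_c = M/A = 4075.0833/315.6250 = 12.9112 mm
θ = 288° = 5.026548 rad
V = θ·R_c·A = 5.026548·12.9112·315.6250 = 20483.603 mm³

Volume = 20483.603 mm³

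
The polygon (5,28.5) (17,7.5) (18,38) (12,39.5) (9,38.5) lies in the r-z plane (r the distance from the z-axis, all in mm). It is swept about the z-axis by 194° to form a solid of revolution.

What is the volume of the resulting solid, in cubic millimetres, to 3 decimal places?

Profile (r,z), 5 vertices: (5,28.5) (17,7.5) (18,38) (12,39.5) (9,38.5)
edge 0: (5,28.5)→(17,7.5)  cross = 5·7.5 − 17·28.5 = -447.0000; (r_i+r_j)·cross = 22·-447.0000 = -9834.0000
edge 1: (17,7.5)→(18,38)  cross = 17·38 − 18·7.5 = 511.0000; (r_i+r_j)·cross = 35·511.0000 = 17885.0000
edge 2: (18,38)→(12,39.5)  cross = 18·39.5 − 12·38 = 255.0000; (r_i+r_j)·cross = 30·255.0000 = 7650.0000
edge 3: (12,39.5)→(9,38.5)  cross = 12·38.5 − 9·39.5 = 106.5000; (r_i+r_j)·cross = 21·106.5000 = 2236.5000
edge 4: (9,38.5)→(5,28.5)  cross = 9·28.5 − 5·38.5 = 64.0000; (r_i+r_j)·cross = 14·64.0000 = 896.0000
Σcross = 489.5000 → A = |Σcross|/2 = 244.7500 mm²
Σ(r_i+r_j)·cross = 18833.5000 → first moment M = |Σ|/6 = 3138.9167
R_c = M/A = 3138.9167/244.7500 = 12.8250 mm
θ = 194° = 3.385939 rad
V = θ·R_c·A = 3.385939·12.8250·244.7500 = 10628.180 mm³

Volume = 10628.180 mm³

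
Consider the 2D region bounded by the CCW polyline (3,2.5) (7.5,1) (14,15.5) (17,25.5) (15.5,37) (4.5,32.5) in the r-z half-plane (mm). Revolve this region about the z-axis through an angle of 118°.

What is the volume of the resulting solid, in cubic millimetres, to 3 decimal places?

Volume = 6393.510 mm³

Profile (r,z), 6 vertices: (3,2.5) (7.5,1) (14,15.5) (17,25.5) (15.5,37) (4.5,32.5)
edge 0: (3,2.5)→(7.5,1)  cross = 3·1 − 7.5·2.5 = -15.7500; (r_i+r_j)·cross = 10.5·-15.7500 = -165.3750
edge 1: (7.5,1)→(14,15.5)  cross = 7.5·15.5 − 14·1 = 102.2500; (r_i+r_j)·cross = 21.5·102.2500 = 2198.3750
edge 2: (14,15.5)→(17,25.5)  cross = 14·25.5 − 17·15.5 = 93.5000; (r_i+r_j)·cross = 31·93.5000 = 2898.5000
edge 3: (17,25.5)→(15.5,37)  cross = 17·37 − 15.5·25.5 = 233.7500; (r_i+r_j)·cross = 32.5·233.7500 = 7596.8750
edge 4: (15.5,37)→(4.5,32.5)  cross = 15.5·32.5 − 4.5·37 = 337.2500; (r_i+r_j)·cross = 20·337.2500 = 6745.0000
edge 5: (4.5,32.5)→(3,2.5)  cross = 4.5·2.5 − 3·32.5 = -86.2500; (r_i+r_j)·cross = 7.5·-86.2500 = -646.8750
Σcross = 664.7500 → A = |Σcross|/2 = 332.3750 mm²
Σ(r_i+r_j)·cross = 18626.5000 → first moment M = |Σ|/6 = 3104.4167
R_c = M/A = 3104.4167/332.3750 = 9.3401 mm
θ = 118° = 2.059489 rad
V = θ·R_c·A = 2.059489·9.3401·332.3750 = 6393.510 mm³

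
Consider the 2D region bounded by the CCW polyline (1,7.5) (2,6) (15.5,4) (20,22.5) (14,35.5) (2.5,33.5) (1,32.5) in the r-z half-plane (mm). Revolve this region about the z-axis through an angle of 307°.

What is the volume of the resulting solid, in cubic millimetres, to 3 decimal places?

Volume = 24868.452 mm³

Profile (r,z), 7 vertices: (1,7.5) (2,6) (15.5,4) (20,22.5) (14,35.5) (2.5,33.5) (1,32.5)
edge 0: (1,7.5)→(2,6)  cross = 1·6 − 2·7.5 = -9.0000; (r_i+r_j)·cross = 3·-9.0000 = -27.0000
edge 1: (2,6)→(15.5,4)  cross = 2·4 − 15.5·6 = -85.0000; (r_i+r_j)·cross = 17.5·-85.0000 = -1487.5000
edge 2: (15.5,4)→(20,22.5)  cross = 15.5·22.5 − 20·4 = 268.7500; (r_i+r_j)·cross = 35.5·268.7500 = 9540.6250
edge 3: (20,22.5)→(14,35.5)  cross = 20·35.5 − 14·22.5 = 395.0000; (r_i+r_j)·cross = 34·395.0000 = 13430.0000
edge 4: (14,35.5)→(2.5,33.5)  cross = 14·33.5 − 2.5·35.5 = 380.2500; (r_i+r_j)·cross = 16.5·380.2500 = 6274.1250
edge 5: (2.5,33.5)→(1,32.5)  cross = 2.5·32.5 − 1·33.5 = 47.7500; (r_i+r_j)·cross = 3.5·47.7500 = 167.1250
edge 6: (1,32.5)→(1,7.5)  cross = 1·7.5 − 1·32.5 = -25.0000; (r_i+r_j)·cross = 2·-25.0000 = -50.0000
Σcross = 972.7500 → A = |Σcross|/2 = 486.3750 mm²
Σ(r_i+r_j)·cross = 27847.3750 → first moment M = |Σ|/6 = 4641.2292
R_c = M/A = 4641.2292/486.3750 = 9.5425 mm
θ = 307° = 5.358161 rad
V = θ·R_c·A = 5.358161·9.5425·486.3750 = 24868.452 mm³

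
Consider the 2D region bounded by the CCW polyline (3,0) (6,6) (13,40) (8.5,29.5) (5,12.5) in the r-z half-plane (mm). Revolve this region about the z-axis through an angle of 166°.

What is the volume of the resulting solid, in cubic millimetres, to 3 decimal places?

Profile (r,z), 5 vertices: (3,0) (6,6) (13,40) (8.5,29.5) (5,12.5)
edge 0: (3,0)→(6,6)  cross = 3·6 − 6·0 = 18.0000; (r_i+r_j)·cross = 9·18.0000 = 162.0000
edge 1: (6,6)→(13,40)  cross = 6·40 − 13·6 = 162.0000; (r_i+r_j)·cross = 19·162.0000 = 3078.0000
edge 2: (13,40)→(8.5,29.5)  cross = 13·29.5 − 8.5·40 = 43.5000; (r_i+r_j)·cross = 21.5·43.5000 = 935.2500
edge 3: (8.5,29.5)→(5,12.5)  cross = 8.5·12.5 − 5·29.5 = -41.2500; (r_i+r_j)·cross = 13.5·-41.2500 = -556.8750
edge 4: (5,12.5)→(3,0)  cross = 5·0 − 3·12.5 = -37.5000; (r_i+r_j)·cross = 8·-37.5000 = -300.0000
Σcross = 144.7500 → A = |Σcross|/2 = 72.3750 mm²
Σ(r_i+r_j)·cross = 3318.3750 → first moment M = |Σ|/6 = 553.0625
R_c = M/A = 553.0625/72.3750 = 7.6416 mm
θ = 166° = 2.897247 rad
V = θ·R_c·A = 2.897247·7.6416·72.3750 = 1602.358 mm³

Volume = 1602.358 mm³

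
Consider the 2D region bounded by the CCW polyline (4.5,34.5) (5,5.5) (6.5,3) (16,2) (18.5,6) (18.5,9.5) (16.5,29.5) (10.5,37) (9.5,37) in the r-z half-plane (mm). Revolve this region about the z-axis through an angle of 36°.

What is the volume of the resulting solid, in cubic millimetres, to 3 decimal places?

Profile (r,z), 9 vertices: (4.5,34.5) (5,5.5) (6.5,3) (16,2) (18.5,6) (18.5,9.5) (16.5,29.5) (10.5,37) (9.5,37)
edge 0: (4.5,34.5)→(5,5.5)  cross = 4.5·5.5 − 5·34.5 = -147.7500; (r_i+r_j)·cross = 9.5·-147.7500 = -1403.6250
edge 1: (5,5.5)→(6.5,3)  cross = 5·3 − 6.5·5.5 = -20.7500; (r_i+r_j)·cross = 11.5·-20.7500 = -238.6250
edge 2: (6.5,3)→(16,2)  cross = 6.5·2 − 16·3 = -35.0000; (r_i+r_j)·cross = 22.5·-35.0000 = -787.5000
edge 3: (16,2)→(18.5,6)  cross = 16·6 − 18.5·2 = 59.0000; (r_i+r_j)·cross = 34.5·59.0000 = 2035.5000
edge 4: (18.5,6)→(18.5,9.5)  cross = 18.5·9.5 − 18.5·6 = 64.7500; (r_i+r_j)·cross = 37·64.7500 = 2395.7500
edge 5: (18.5,9.5)→(16.5,29.5)  cross = 18.5·29.5 − 16.5·9.5 = 389.0000; (r_i+r_j)·cross = 35·389.0000 = 13615.0000
edge 6: (16.5,29.5)→(10.5,37)  cross = 16.5·37 − 10.5·29.5 = 300.7500; (r_i+r_j)·cross = 27·300.7500 = 8120.2500
edge 7: (10.5,37)→(9.5,37)  cross = 10.5·37 − 9.5·37 = 37.0000; (r_i+r_j)·cross = 20·37.0000 = 740.0000
edge 8: (9.5,37)→(4.5,34.5)  cross = 9.5·34.5 − 4.5·37 = 161.2500; (r_i+r_j)·cross = 14·161.2500 = 2257.5000
Σcross = 808.2500 → A = |Σcross|/2 = 404.1250 mm²
Σ(r_i+r_j)·cross = 26734.2500 → first moment M = |Σ|/6 = 4455.7083
R_c = M/A = 4455.7083/404.1250 = 11.0256 mm
θ = 36° = 0.628319 rad
V = θ·R_c·A = 0.628319·11.0256·404.1250 = 2799.604 mm³

Volume = 2799.604 mm³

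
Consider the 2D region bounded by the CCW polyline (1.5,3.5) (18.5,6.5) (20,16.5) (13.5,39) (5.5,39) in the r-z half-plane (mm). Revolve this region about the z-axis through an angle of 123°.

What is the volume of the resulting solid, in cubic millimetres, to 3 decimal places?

Profile (r,z), 5 vertices: (1.5,3.5) (18.5,6.5) (20,16.5) (13.5,39) (5.5,39)
edge 0: (1.5,3.5)→(18.5,6.5)  cross = 1.5·6.5 − 18.5·3.5 = -55.0000; (r_i+r_j)·cross = 20·-55.0000 = -1100.0000
edge 1: (18.5,6.5)→(20,16.5)  cross = 18.5·16.5 − 20·6.5 = 175.2500; (r_i+r_j)·cross = 38.5·175.2500 = 6747.1250
edge 2: (20,16.5)→(13.5,39)  cross = 20·39 − 13.5·16.5 = 557.2500; (r_i+r_j)·cross = 33.5·557.2500 = 18667.8750
edge 3: (13.5,39)→(5.5,39)  cross = 13.5·39 − 5.5·39 = 312.0000; (r_i+r_j)·cross = 19·312.0000 = 5928.0000
edge 4: (5.5,39)→(1.5,3.5)  cross = 5.5·3.5 − 1.5·39 = -39.2500; (r_i+r_j)·cross = 7·-39.2500 = -274.7500
Σcross = 950.2500 → A = |Σcross|/2 = 475.1250 mm²
Σ(r_i+r_j)·cross = 29968.2500 → first moment M = |Σ|/6 = 4994.7083
R_c = M/A = 4994.7083/475.1250 = 10.5124 mm
θ = 123° = 2.146755 rad
V = θ·R_c·A = 2.146755·10.5124·475.1250 = 10722.415 mm³

Volume = 10722.415 mm³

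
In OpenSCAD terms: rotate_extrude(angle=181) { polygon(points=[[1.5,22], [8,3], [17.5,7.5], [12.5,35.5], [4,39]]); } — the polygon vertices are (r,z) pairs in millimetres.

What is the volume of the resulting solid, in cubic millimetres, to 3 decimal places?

Volume = 10661.780 mm³

Profile (r,z), 5 vertices: (1.5,22) (8,3) (17.5,7.5) (12.5,35.5) (4,39)
edge 0: (1.5,22)→(8,3)  cross = 1.5·3 − 8·22 = -171.5000; (r_i+r_j)·cross = 9.5·-171.5000 = -1629.2500
edge 1: (8,3)→(17.5,7.5)  cross = 8·7.5 − 17.5·3 = 7.5000; (r_i+r_j)·cross = 25.5·7.5000 = 191.2500
edge 2: (17.5,7.5)→(12.5,35.5)  cross = 17.5·35.5 − 12.5·7.5 = 527.5000; (r_i+r_j)·cross = 30·527.5000 = 15825.0000
edge 3: (12.5,35.5)→(4,39)  cross = 12.5·39 − 4·35.5 = 345.5000; (r_i+r_j)·cross = 16.5·345.5000 = 5700.7500
edge 4: (4,39)→(1.5,22)  cross = 4·22 − 1.5·39 = 29.5000; (r_i+r_j)·cross = 5.5·29.5000 = 162.2500
Σcross = 738.5000 → A = |Σcross|/2 = 369.2500 mm²
Σ(r_i+r_j)·cross = 20250.0000 → first moment M = |Σ|/6 = 3375.0000
R_c = M/A = 3375.0000/369.2500 = 9.1401 mm
θ = 181° = 3.159046 rad
V = θ·R_c·A = 3.159046·9.1401·369.2500 = 10661.780 mm³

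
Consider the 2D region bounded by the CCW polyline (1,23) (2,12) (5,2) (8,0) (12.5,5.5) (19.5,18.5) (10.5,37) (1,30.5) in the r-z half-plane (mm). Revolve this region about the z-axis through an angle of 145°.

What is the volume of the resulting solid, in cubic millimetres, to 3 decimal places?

Volume = 9797.237 mm³

Profile (r,z), 8 vertices: (1,23) (2,12) (5,2) (8,0) (12.5,5.5) (19.5,18.5) (10.5,37) (1,30.5)
edge 0: (1,23)→(2,12)  cross = 1·12 − 2·23 = -34.0000; (r_i+r_j)·cross = 3·-34.0000 = -102.0000
edge 1: (2,12)→(5,2)  cross = 2·2 − 5·12 = -56.0000; (r_i+r_j)·cross = 7·-56.0000 = -392.0000
edge 2: (5,2)→(8,0)  cross = 5·0 − 8·2 = -16.0000; (r_i+r_j)·cross = 13·-16.0000 = -208.0000
edge 3: (8,0)→(12.5,5.5)  cross = 8·5.5 − 12.5·0 = 44.0000; (r_i+r_j)·cross = 20.5·44.0000 = 902.0000
edge 4: (12.5,5.5)→(19.5,18.5)  cross = 12.5·18.5 − 19.5·5.5 = 124.0000; (r_i+r_j)·cross = 32·124.0000 = 3968.0000
edge 5: (19.5,18.5)→(10.5,37)  cross = 19.5·37 − 10.5·18.5 = 527.2500; (r_i+r_j)·cross = 30·527.2500 = 15817.5000
edge 6: (10.5,37)→(1,30.5)  cross = 10.5·30.5 − 1·37 = 283.2500; (r_i+r_j)·cross = 11.5·283.2500 = 3257.3750
edge 7: (1,30.5)→(1,23)  cross = 1·23 − 1·30.5 = -7.5000; (r_i+r_j)·cross = 2·-7.5000 = -15.0000
Σcross = 865.0000 → A = |Σcross|/2 = 432.5000 mm²
Σ(r_i+r_j)·cross = 23227.8750 → first moment M = |Σ|/6 = 3871.3125
R_c = M/A = 3871.3125/432.5000 = 8.9510 mm
θ = 145° = 2.530727 rad
V = θ·R_c·A = 2.530727·8.9510·432.5000 = 9797.237 mm³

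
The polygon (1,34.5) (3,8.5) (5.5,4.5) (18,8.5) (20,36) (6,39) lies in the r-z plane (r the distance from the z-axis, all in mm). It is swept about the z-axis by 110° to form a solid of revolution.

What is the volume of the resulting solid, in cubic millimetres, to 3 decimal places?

Volume = 10410.933 mm³

Profile (r,z), 6 vertices: (1,34.5) (3,8.5) (5.5,4.5) (18,8.5) (20,36) (6,39)
edge 0: (1,34.5)→(3,8.5)  cross = 1·8.5 − 3·34.5 = -95.0000; (r_i+r_j)·cross = 4·-95.0000 = -380.0000
edge 1: (3,8.5)→(5.5,4.5)  cross = 3·4.5 − 5.5·8.5 = -33.2500; (r_i+r_j)·cross = 8.5·-33.2500 = -282.6250
edge 2: (5.5,4.5)→(18,8.5)  cross = 5.5·8.5 − 18·4.5 = -34.2500; (r_i+r_j)·cross = 23.5·-34.2500 = -804.8750
edge 3: (18,8.5)→(20,36)  cross = 18·36 − 20·8.5 = 478.0000; (r_i+r_j)·cross = 38·478.0000 = 18164.0000
edge 4: (20,36)→(6,39)  cross = 20·39 − 6·36 = 564.0000; (r_i+r_j)·cross = 26·564.0000 = 14664.0000
edge 5: (6,39)→(1,34.5)  cross = 6·34.5 − 1·39 = 168.0000; (r_i+r_j)·cross = 7·168.0000 = 1176.0000
Σcross = 1047.5000 → A = |Σcross|/2 = 523.7500 mm²
Σ(r_i+r_j)·cross = 32536.5000 → first moment M = |Σ|/6 = 5422.7500
R_c = M/A = 5422.7500/523.7500 = 10.3537 mm
θ = 110° = 1.919862 rad
V = θ·R_c·A = 1.919862·10.3537·523.7500 = 10410.933 mm³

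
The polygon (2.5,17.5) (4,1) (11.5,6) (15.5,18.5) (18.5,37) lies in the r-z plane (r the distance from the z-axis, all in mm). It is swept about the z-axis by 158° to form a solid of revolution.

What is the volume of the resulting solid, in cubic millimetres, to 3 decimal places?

Volume = 7218.990 mm³

Profile (r,z), 5 vertices: (2.5,17.5) (4,1) (11.5,6) (15.5,18.5) (18.5,37)
edge 0: (2.5,17.5)→(4,1)  cross = 2.5·1 − 4·17.5 = -67.5000; (r_i+r_j)·cross = 6.5·-67.5000 = -438.7500
edge 1: (4,1)→(11.5,6)  cross = 4·6 − 11.5·1 = 12.5000; (r_i+r_j)·cross = 15.5·12.5000 = 193.7500
edge 2: (11.5,6)→(15.5,18.5)  cross = 11.5·18.5 − 15.5·6 = 119.7500; (r_i+r_j)·cross = 27·119.7500 = 3233.2500
edge 3: (15.5,18.5)→(18.5,37)  cross = 15.5·37 − 18.5·18.5 = 231.2500; (r_i+r_j)·cross = 34·231.2500 = 7862.5000
edge 4: (18.5,37)→(2.5,17.5)  cross = 18.5·17.5 − 2.5·37 = 231.2500; (r_i+r_j)·cross = 21·231.2500 = 4856.2500
Σcross = 527.2500 → A = |Σcross|/2 = 263.6250 mm²
Σ(r_i+r_j)·cross = 15707.0000 → first moment M = |Σ|/6 = 2617.8333
R_c = M/A = 2617.8333/263.6250 = 9.9301 mm
θ = 158° = 2.757620 rad
V = θ·R_c·A = 2.757620·9.9301·263.6250 = 7218.990 mm³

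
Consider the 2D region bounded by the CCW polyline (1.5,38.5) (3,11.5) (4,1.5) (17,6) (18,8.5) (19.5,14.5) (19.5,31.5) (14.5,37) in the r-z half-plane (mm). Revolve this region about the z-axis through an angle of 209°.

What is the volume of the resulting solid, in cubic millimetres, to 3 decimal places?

Volume = 20706.538 mm³

Profile (r,z), 8 vertices: (1.5,38.5) (3,11.5) (4,1.5) (17,6) (18,8.5) (19.5,14.5) (19.5,31.5) (14.5,37)
edge 0: (1.5,38.5)→(3,11.5)  cross = 1.5·11.5 − 3·38.5 = -98.2500; (r_i+r_j)·cross = 4.5·-98.2500 = -442.1250
edge 1: (3,11.5)→(4,1.5)  cross = 3·1.5 − 4·11.5 = -41.5000; (r_i+r_j)·cross = 7·-41.5000 = -290.5000
edge 2: (4,1.5)→(17,6)  cross = 4·6 − 17·1.5 = -1.5000; (r_i+r_j)·cross = 21·-1.5000 = -31.5000
edge 3: (17,6)→(18,8.5)  cross = 17·8.5 − 18·6 = 36.5000; (r_i+r_j)·cross = 35·36.5000 = 1277.5000
edge 4: (18,8.5)→(19.5,14.5)  cross = 18·14.5 − 19.5·8.5 = 95.2500; (r_i+r_j)·cross = 37.5·95.2500 = 3571.8750
edge 5: (19.5,14.5)→(19.5,31.5)  cross = 19.5·31.5 − 19.5·14.5 = 331.5000; (r_i+r_j)·cross = 39·331.5000 = 12928.5000
edge 6: (19.5,31.5)→(14.5,37)  cross = 19.5·37 − 14.5·31.5 = 264.7500; (r_i+r_j)·cross = 34·264.7500 = 9001.5000
edge 7: (14.5,37)→(1.5,38.5)  cross = 14.5·38.5 − 1.5·37 = 502.7500; (r_i+r_j)·cross = 16·502.7500 = 8044.0000
Σcross = 1089.5000 → A = |Σcross|/2 = 544.7500 mm²
Σ(r_i+r_j)·cross = 34059.2500 → first moment M = |Σ|/6 = 5676.5417
R_c = M/A = 5676.5417/544.7500 = 10.4205 mm
θ = 209° = 3.647738 rad
V = θ·R_c·A = 3.647738·10.4205·544.7500 = 20706.538 mm³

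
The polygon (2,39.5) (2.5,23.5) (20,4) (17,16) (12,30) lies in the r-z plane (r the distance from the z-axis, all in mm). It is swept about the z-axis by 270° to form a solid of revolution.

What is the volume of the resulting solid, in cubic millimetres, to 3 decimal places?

Profile (r,z), 5 vertices: (2,39.5) (2.5,23.5) (20,4) (17,16) (12,30)
edge 0: (2,39.5)→(2.5,23.5)  cross = 2·23.5 − 2.5·39.5 = -51.7500; (r_i+r_j)·cross = 4.5·-51.7500 = -232.8750
edge 1: (2.5,23.5)→(20,4)  cross = 2.5·4 − 20·23.5 = -460.0000; (r_i+r_j)·cross = 22.5·-460.0000 = -10350.0000
edge 2: (20,4)→(17,16)  cross = 20·16 − 17·4 = 252.0000; (r_i+r_j)·cross = 37·252.0000 = 9324.0000
edge 3: (17,16)→(12,30)  cross = 17·30 − 12·16 = 318.0000; (r_i+r_j)·cross = 29·318.0000 = 9222.0000
edge 4: (12,30)→(2,39.5)  cross = 12·39.5 − 2·30 = 414.0000; (r_i+r_j)·cross = 14·414.0000 = 5796.0000
Σcross = 472.2500 → A = |Σcross|/2 = 236.1250 mm²
Σ(r_i+r_j)·cross = 13759.1250 → first moment M = |Σ|/6 = 2293.1875
R_c = M/A = 2293.1875/236.1250 = 9.7118 mm
θ = 270° = 4.712389 rad
V = θ·R_c·A = 4.712389·9.7118·236.1250 = 10806.392 mm³

Volume = 10806.392 mm³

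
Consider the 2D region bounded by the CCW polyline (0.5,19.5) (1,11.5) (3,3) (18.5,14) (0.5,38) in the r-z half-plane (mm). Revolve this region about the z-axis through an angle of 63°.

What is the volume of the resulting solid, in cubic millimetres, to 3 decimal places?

Volume = 2341.668 mm³

Profile (r,z), 5 vertices: (0.5,19.5) (1,11.5) (3,3) (18.5,14) (0.5,38)
edge 0: (0.5,19.5)→(1,11.5)  cross = 0.5·11.5 − 1·19.5 = -13.7500; (r_i+r_j)·cross = 1.5·-13.7500 = -20.6250
edge 1: (1,11.5)→(3,3)  cross = 1·3 − 3·11.5 = -31.5000; (r_i+r_j)·cross = 4·-31.5000 = -126.0000
edge 2: (3,3)→(18.5,14)  cross = 3·14 − 18.5·3 = -13.5000; (r_i+r_j)·cross = 21.5·-13.5000 = -290.2500
edge 3: (18.5,14)→(0.5,38)  cross = 18.5·38 − 0.5·14 = 696.0000; (r_i+r_j)·cross = 19·696.0000 = 13224.0000
edge 4: (0.5,38)→(0.5,19.5)  cross = 0.5·19.5 − 0.5·38 = -9.2500; (r_i+r_j)·cross = 1·-9.2500 = -9.2500
Σcross = 628.0000 → A = |Σcross|/2 = 314.0000 mm²
Σ(r_i+r_j)·cross = 12777.8750 → first moment M = |Σ|/6 = 2129.6458
R_c = M/A = 2129.6458/314.0000 = 6.7823 mm
θ = 63° = 1.099557 rad
V = θ·R_c·A = 1.099557·6.7823·314.0000 = 2341.668 mm³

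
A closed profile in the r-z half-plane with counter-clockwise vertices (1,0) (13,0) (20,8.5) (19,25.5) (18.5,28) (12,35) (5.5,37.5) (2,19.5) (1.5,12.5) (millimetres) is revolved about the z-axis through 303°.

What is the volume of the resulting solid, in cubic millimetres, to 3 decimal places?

Profile (r,z), 9 vertices: (1,0) (13,0) (20,8.5) (19,25.5) (18.5,28) (12,35) (5.5,37.5) (2,19.5) (1.5,12.5)
edge 0: (1,0)→(13,0)  cross = 1·0 − 13·0 = 0.0000; (r_i+r_j)·cross = 14·0.0000 = 0.0000
edge 1: (13,0)→(20,8.5)  cross = 13·8.5 − 20·0 = 110.5000; (r_i+r_j)·cross = 33·110.5000 = 3646.5000
edge 2: (20,8.5)→(19,25.5)  cross = 20·25.5 − 19·8.5 = 348.5000; (r_i+r_j)·cross = 39·348.5000 = 13591.5000
edge 3: (19,25.5)→(18.5,28)  cross = 19·28 − 18.5·25.5 = 60.2500; (r_i+r_j)·cross = 37.5·60.2500 = 2259.3750
edge 4: (18.5,28)→(12,35)  cross = 18.5·35 − 12·28 = 311.5000; (r_i+r_j)·cross = 30.5·311.5000 = 9500.7500
edge 5: (12,35)→(5.5,37.5)  cross = 12·37.5 − 5.5·35 = 257.5000; (r_i+r_j)·cross = 17.5·257.5000 = 4506.2500
edge 6: (5.5,37.5)→(2,19.5)  cross = 5.5·19.5 − 2·37.5 = 32.2500; (r_i+r_j)·cross = 7.5·32.2500 = 241.8750
edge 7: (2,19.5)→(1.5,12.5)  cross = 2·12.5 − 1.5·19.5 = -4.2500; (r_i+r_j)·cross = 3.5·-4.2500 = -14.8750
edge 8: (1.5,12.5)→(1,0)  cross = 1.5·0 − 1·12.5 = -12.5000; (r_i+r_j)·cross = 2.5·-12.5000 = -31.2500
Σcross = 1103.7500 → A = |Σcross|/2 = 551.8750 mm²
Σ(r_i+r_j)·cross = 33700.1250 → first moment M = |Σ|/6 = 5616.6875
R_c = M/A = 5616.6875/551.8750 = 10.1775 mm
θ = 303° = 5.288348 rad
V = θ·R_c·A = 5.288348·10.1775·551.8750 = 29702.996 mm³

Volume = 29702.996 mm³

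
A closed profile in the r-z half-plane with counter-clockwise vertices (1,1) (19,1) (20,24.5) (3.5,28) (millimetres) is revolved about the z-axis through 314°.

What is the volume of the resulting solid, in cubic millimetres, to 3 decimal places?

Profile (r,z), 4 vertices: (1,1) (19,1) (20,24.5) (3.5,28)
edge 0: (1,1)→(19,1)  cross = 1·1 − 19·1 = -18.0000; (r_i+r_j)·cross = 20·-18.0000 = -360.0000
edge 1: (19,1)→(20,24.5)  cross = 19·24.5 − 20·1 = 445.5000; (r_i+r_j)·cross = 39·445.5000 = 17374.5000
edge 2: (20,24.5)→(3.5,28)  cross = 20·28 − 3.5·24.5 = 474.2500; (r_i+r_j)·cross = 23.5·474.2500 = 11144.8750
edge 3: (3.5,28)→(1,1)  cross = 3.5·1 − 1·28 = -24.5000; (r_i+r_j)·cross = 4.5·-24.5000 = -110.2500
Σcross = 877.2500 → A = |Σcross|/2 = 438.6250 mm²
Σ(r_i+r_j)·cross = 28049.1250 → first moment M = |Σ|/6 = 4674.8542
R_c = M/A = 4674.8542/438.6250 = 10.6580 mm
θ = 314° = 5.480334 rad
V = θ·R_c·A = 5.480334·10.6580·438.6250 = 25619.762 mm³

Volume = 25619.762 mm³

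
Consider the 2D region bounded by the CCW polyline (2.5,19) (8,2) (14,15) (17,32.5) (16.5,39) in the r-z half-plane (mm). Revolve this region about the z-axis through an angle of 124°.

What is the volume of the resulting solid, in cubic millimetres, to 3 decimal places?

Profile (r,z), 5 vertices: (2.5,19) (8,2) (14,15) (17,32.5) (16.5,39)
edge 0: (2.5,19)→(8,2)  cross = 2.5·2 − 8·19 = -147.0000; (r_i+r_j)·cross = 10.5·-147.0000 = -1543.5000
edge 1: (8,2)→(14,15)  cross = 8·15 − 14·2 = 92.0000; (r_i+r_j)·cross = 22·92.0000 = 2024.0000
edge 2: (14,15)→(17,32.5)  cross = 14·32.5 − 17·15 = 200.0000; (r_i+r_j)·cross = 31·200.0000 = 6200.0000
edge 3: (17,32.5)→(16.5,39)  cross = 17·39 − 16.5·32.5 = 126.7500; (r_i+r_j)·cross = 33.5·126.7500 = 4246.1250
edge 4: (16.5,39)→(2.5,19)  cross = 16.5·19 − 2.5·39 = 216.0000; (r_i+r_j)·cross = 19·216.0000 = 4104.0000
Σcross = 487.7500 → A = |Σcross|/2 = 243.8750 mm²
Σ(r_i+r_j)·cross = 15030.6250 → first moment M = |Σ|/6 = 2505.1042
R_c = M/A = 2505.1042/243.8750 = 10.2721 mm
θ = 124° = 2.164208 rad
V = θ·R_c·A = 2.164208·10.2721·243.8750 = 5421.567 mm³

Volume = 5421.567 mm³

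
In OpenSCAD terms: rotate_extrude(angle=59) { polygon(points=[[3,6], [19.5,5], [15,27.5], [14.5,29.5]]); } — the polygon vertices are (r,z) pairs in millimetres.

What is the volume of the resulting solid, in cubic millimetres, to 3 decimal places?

Volume = 2554.195 mm³

Profile (r,z), 4 vertices: (3,6) (19.5,5) (15,27.5) (14.5,29.5)
edge 0: (3,6)→(19.5,5)  cross = 3·5 − 19.5·6 = -102.0000; (r_i+r_j)·cross = 22.5·-102.0000 = -2295.0000
edge 1: (19.5,5)→(15,27.5)  cross = 19.5·27.5 − 15·5 = 461.2500; (r_i+r_j)·cross = 34.5·461.2500 = 15913.1250
edge 2: (15,27.5)→(14.5,29.5)  cross = 15·29.5 − 14.5·27.5 = 43.7500; (r_i+r_j)·cross = 29.5·43.7500 = 1290.6250
edge 3: (14.5,29.5)→(3,6)  cross = 14.5·6 − 3·29.5 = -1.5000; (r_i+r_j)·cross = 17.5·-1.5000 = -26.2500
Σcross = 401.5000 → A = |Σcross|/2 = 200.7500 mm²
Σ(r_i+r_j)·cross = 14882.5000 → first moment M = |Σ|/6 = 2480.4167
R_c = M/A = 2480.4167/200.7500 = 12.3557 mm
θ = 59° = 1.029744 rad
V = θ·R_c·A = 1.029744·12.3557·200.7500 = 2554.195 mm³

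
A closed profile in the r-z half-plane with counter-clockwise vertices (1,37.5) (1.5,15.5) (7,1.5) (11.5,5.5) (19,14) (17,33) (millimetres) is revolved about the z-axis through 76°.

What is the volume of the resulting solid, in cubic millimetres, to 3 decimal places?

Profile (r,z), 6 vertices: (1,37.5) (1.5,15.5) (7,1.5) (11.5,5.5) (19,14) (17,33)
edge 0: (1,37.5)→(1.5,15.5)  cross = 1·15.5 − 1.5·37.5 = -40.7500; (r_i+r_j)·cross = 2.5·-40.7500 = -101.8750
edge 1: (1.5,15.5)→(7,1.5)  cross = 1.5·1.5 − 7·15.5 = -106.2500; (r_i+r_j)·cross = 8.5·-106.2500 = -903.1250
edge 2: (7,1.5)→(11.5,5.5)  cross = 7·5.5 − 11.5·1.5 = 21.2500; (r_i+r_j)·cross = 18.5·21.2500 = 393.1250
edge 3: (11.5,5.5)→(19,14)  cross = 11.5·14 − 19·5.5 = 56.5000; (r_i+r_j)·cross = 30.5·56.5000 = 1723.2500
edge 4: (19,14)→(17,33)  cross = 19·33 − 17·14 = 389.0000; (r_i+r_j)·cross = 36·389.0000 = 14004.0000
edge 5: (17,33)→(1,37.5)  cross = 17·37.5 − 1·33 = 604.5000; (r_i+r_j)·cross = 18·604.5000 = 10881.0000
Σcross = 924.2500 → A = |Σcross|/2 = 462.1250 mm²
Σ(r_i+r_j)·cross = 25996.3750 → first moment M = |Σ|/6 = 4332.7292
R_c = M/A = 4332.7292/462.1250 = 9.3757 mm
θ = 76° = 1.326450 rad
V = θ·R_c·A = 1.326450·9.3757·462.1250 = 5747.150 mm³

Volume = 5747.150 mm³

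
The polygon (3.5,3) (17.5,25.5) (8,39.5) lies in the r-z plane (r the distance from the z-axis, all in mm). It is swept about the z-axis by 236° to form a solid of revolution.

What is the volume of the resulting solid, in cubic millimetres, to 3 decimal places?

Volume = 8157.462 mm³

Profile (r,z), 3 vertices: (3.5,3) (17.5,25.5) (8,39.5)
edge 0: (3.5,3)→(17.5,25.5)  cross = 3.5·25.5 − 17.5·3 = 36.7500; (r_i+r_j)·cross = 21·36.7500 = 771.7500
edge 1: (17.5,25.5)→(8,39.5)  cross = 17.5·39.5 − 8·25.5 = 487.2500; (r_i+r_j)·cross = 25.5·487.2500 = 12424.8750
edge 2: (8,39.5)→(3.5,3)  cross = 8·3 − 3.5·39.5 = -114.2500; (r_i+r_j)·cross = 11.5·-114.2500 = -1313.8750
Σcross = 409.7500 → A = |Σcross|/2 = 204.8750 mm²
Σ(r_i+r_j)·cross = 11882.7500 → first moment M = |Σ|/6 = 1980.4583
R_c = M/A = 1980.4583/204.8750 = 9.6667 mm
θ = 236° = 4.118977 rad
V = θ·R_c·A = 4.118977·9.6667·204.8750 = 8157.462 mm³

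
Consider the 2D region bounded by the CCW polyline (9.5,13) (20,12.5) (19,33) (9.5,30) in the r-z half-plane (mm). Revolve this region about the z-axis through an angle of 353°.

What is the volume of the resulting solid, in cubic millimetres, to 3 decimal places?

Profile (r,z), 4 vertices: (9.5,13) (20,12.5) (19,33) (9.5,30)
edge 0: (9.5,13)→(20,12.5)  cross = 9.5·12.5 − 20·13 = -141.2500; (r_i+r_j)·cross = 29.5·-141.2500 = -4166.8750
edge 1: (20,12.5)→(19,33)  cross = 20·33 − 19·12.5 = 422.5000; (r_i+r_j)·cross = 39·422.5000 = 16477.5000
edge 2: (19,33)→(9.5,30)  cross = 19·30 − 9.5·33 = 256.5000; (r_i+r_j)·cross = 28.5·256.5000 = 7310.2500
edge 3: (9.5,30)→(9.5,13)  cross = 9.5·13 − 9.5·30 = -161.5000; (r_i+r_j)·cross = 19·-161.5000 = -3068.5000
Σcross = 376.2500 → A = |Σcross|/2 = 188.1250 mm²
Σ(r_i+r_j)·cross = 16552.3750 → first moment M = |Σ|/6 = 2758.7292
R_c = M/A = 2758.7292/188.1250 = 14.6643 mm
θ = 353° = 6.161012 rad
V = θ·R_c·A = 6.161012·14.6643·188.1250 = 16996.564 mm³

Volume = 16996.564 mm³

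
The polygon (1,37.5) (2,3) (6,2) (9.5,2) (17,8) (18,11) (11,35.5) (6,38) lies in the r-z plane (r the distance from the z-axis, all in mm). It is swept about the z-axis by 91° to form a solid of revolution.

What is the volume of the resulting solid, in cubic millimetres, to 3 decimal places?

Profile (r,z), 8 vertices: (1,37.5) (2,3) (6,2) (9.5,2) (17,8) (18,11) (11,35.5) (6,38)
edge 0: (1,37.5)→(2,3)  cross = 1·3 − 2·37.5 = -72.0000; (r_i+r_j)·cross = 3·-72.0000 = -216.0000
edge 1: (2,3)→(6,2)  cross = 2·2 − 6·3 = -14.0000; (r_i+r_j)·cross = 8·-14.0000 = -112.0000
edge 2: (6,2)→(9.5,2)  cross = 6·2 − 9.5·2 = -7.0000; (r_i+r_j)·cross = 15.5·-7.0000 = -108.5000
edge 3: (9.5,2)→(17,8)  cross = 9.5·8 − 17·2 = 42.0000; (r_i+r_j)·cross = 26.5·42.0000 = 1113.0000
edge 4: (17,8)→(18,11)  cross = 17·11 − 18·8 = 43.0000; (r_i+r_j)·cross = 35·43.0000 = 1505.0000
edge 5: (18,11)→(11,35.5)  cross = 18·35.5 − 11·11 = 518.0000; (r_i+r_j)·cross = 29·518.0000 = 15022.0000
edge 6: (11,35.5)→(6,38)  cross = 11·38 − 6·35.5 = 205.0000; (r_i+r_j)·cross = 17·205.0000 = 3485.0000
edge 7: (6,38)→(1,37.5)  cross = 6·37.5 − 1·38 = 187.0000; (r_i+r_j)·cross = 7·187.0000 = 1309.0000
Σcross = 902.0000 → A = |Σcross|/2 = 451.0000 mm²
Σ(r_i+r_j)·cross = 21997.5000 → first moment M = |Σ|/6 = 3666.2500
R_c = M/A = 3666.2500/451.0000 = 8.1292 mm
θ = 91° = 1.588250 rad
V = θ·R_c·A = 1.588250·8.1292·451.0000 = 5822.920 mm³

Volume = 5822.920 mm³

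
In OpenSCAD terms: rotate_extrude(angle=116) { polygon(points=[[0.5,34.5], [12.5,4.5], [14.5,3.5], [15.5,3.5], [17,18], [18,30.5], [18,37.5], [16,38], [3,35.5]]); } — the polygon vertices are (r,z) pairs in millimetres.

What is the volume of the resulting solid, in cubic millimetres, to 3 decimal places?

Profile (r,z), 9 vertices: (0.5,34.5) (12.5,4.5) (14.5,3.5) (15.5,3.5) (17,18) (18,30.5) (18,37.5) (16,38) (3,35.5)
edge 0: (0.5,34.5)→(12.5,4.5)  cross = 0.5·4.5 − 12.5·34.5 = -429.0000; (r_i+r_j)·cross = 13·-429.0000 = -5577.0000
edge 1: (12.5,4.5)→(14.5,3.5)  cross = 12.5·3.5 − 14.5·4.5 = -21.5000; (r_i+r_j)·cross = 27·-21.5000 = -580.5000
edge 2: (14.5,3.5)→(15.5,3.5)  cross = 14.5·3.5 − 15.5·3.5 = -3.5000; (r_i+r_j)·cross = 30·-3.5000 = -105.0000
edge 3: (15.5,3.5)→(17,18)  cross = 15.5·18 − 17·3.5 = 219.5000; (r_i+r_j)·cross = 32.5·219.5000 = 7133.7500
edge 4: (17,18)→(18,30.5)  cross = 17·30.5 − 18·18 = 194.5000; (r_i+r_j)·cross = 35·194.5000 = 6807.5000
edge 5: (18,30.5)→(18,37.5)  cross = 18·37.5 − 18·30.5 = 126.0000; (r_i+r_j)·cross = 36·126.0000 = 4536.0000
edge 6: (18,37.5)→(16,38)  cross = 18·38 − 16·37.5 = 84.0000; (r_i+r_j)·cross = 34·84.0000 = 2856.0000
edge 7: (16,38)→(3,35.5)  cross = 16·35.5 − 3·38 = 454.0000; (r_i+r_j)·cross = 19·454.0000 = 8626.0000
edge 8: (3,35.5)→(0.5,34.5)  cross = 3·34.5 − 0.5·35.5 = 85.7500; (r_i+r_j)·cross = 3.5·85.7500 = 300.1250
Σcross = 709.7500 → A = |Σcross|/2 = 354.8750 mm²
Σ(r_i+r_j)·cross = 23996.8750 → first moment M = |Σ|/6 = 3999.4792
R_c = M/A = 3999.4792/354.8750 = 11.2701 mm
θ = 116° = 2.024582 rad
V = θ·R_c·A = 2.024582·11.2701·354.8750 = 8097.273 mm³

Volume = 8097.273 mm³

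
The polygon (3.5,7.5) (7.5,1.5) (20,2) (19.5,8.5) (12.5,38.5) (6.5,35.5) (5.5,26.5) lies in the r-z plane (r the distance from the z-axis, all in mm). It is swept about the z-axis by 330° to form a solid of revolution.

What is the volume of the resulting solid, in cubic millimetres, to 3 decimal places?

Volume = 26649.607 mm³

Profile (r,z), 7 vertices: (3.5,7.5) (7.5,1.5) (20,2) (19.5,8.5) (12.5,38.5) (6.5,35.5) (5.5,26.5)
edge 0: (3.5,7.5)→(7.5,1.5)  cross = 3.5·1.5 − 7.5·7.5 = -51.0000; (r_i+r_j)·cross = 11·-51.0000 = -561.0000
edge 1: (7.5,1.5)→(20,2)  cross = 7.5·2 − 20·1.5 = -15.0000; (r_i+r_j)·cross = 27.5·-15.0000 = -412.5000
edge 2: (20,2)→(19.5,8.5)  cross = 20·8.5 − 19.5·2 = 131.0000; (r_i+r_j)·cross = 39.5·131.0000 = 5174.5000
edge 3: (19.5,8.5)→(12.5,38.5)  cross = 19.5·38.5 − 12.5·8.5 = 644.5000; (r_i+r_j)·cross = 32·644.5000 = 20624.0000
edge 4: (12.5,38.5)→(6.5,35.5)  cross = 12.5·35.5 − 6.5·38.5 = 193.5000; (r_i+r_j)·cross = 19·193.5000 = 3676.5000
edge 5: (6.5,35.5)→(5.5,26.5)  cross = 6.5·26.5 − 5.5·35.5 = -23.0000; (r_i+r_j)·cross = 12·-23.0000 = -276.0000
edge 6: (5.5,26.5)→(3.5,7.5)  cross = 5.5·7.5 − 3.5·26.5 = -51.5000; (r_i+r_j)·cross = 9·-51.5000 = -463.5000
Σcross = 828.5000 → A = |Σcross|/2 = 414.2500 mm²
Σ(r_i+r_j)·cross = 27762.0000 → first moment M = |Σ|/6 = 4627.0000
R_c = M/A = 4627.0000/414.2500 = 11.1696 mm
θ = 330° = 5.759587 rad
V = θ·R_c·A = 5.759587·11.1696·414.2500 = 26649.607 mm³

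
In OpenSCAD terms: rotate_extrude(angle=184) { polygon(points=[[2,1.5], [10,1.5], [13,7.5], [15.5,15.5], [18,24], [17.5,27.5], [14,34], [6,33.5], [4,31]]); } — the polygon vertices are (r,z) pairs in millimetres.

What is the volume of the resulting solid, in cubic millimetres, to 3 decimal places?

Volume = 11474.955 mm³

Profile (r,z), 9 vertices: (2,1.5) (10,1.5) (13,7.5) (15.5,15.5) (18,24) (17.5,27.5) (14,34) (6,33.5) (4,31)
edge 0: (2,1.5)→(10,1.5)  cross = 2·1.5 − 10·1.5 = -12.0000; (r_i+r_j)·cross = 12·-12.0000 = -144.0000
edge 1: (10,1.5)→(13,7.5)  cross = 10·7.5 − 13·1.5 = 55.5000; (r_i+r_j)·cross = 23·55.5000 = 1276.5000
edge 2: (13,7.5)→(15.5,15.5)  cross = 13·15.5 − 15.5·7.5 = 85.2500; (r_i+r_j)·cross = 28.5·85.2500 = 2429.6250
edge 3: (15.5,15.5)→(18,24)  cross = 15.5·24 − 18·15.5 = 93.0000; (r_i+r_j)·cross = 33.5·93.0000 = 3115.5000
edge 4: (18,24)→(17.5,27.5)  cross = 18·27.5 − 17.5·24 = 75.0000; (r_i+r_j)·cross = 35.5·75.0000 = 2662.5000
edge 5: (17.5,27.5)→(14,34)  cross = 17.5·34 − 14·27.5 = 210.0000; (r_i+r_j)·cross = 31.5·210.0000 = 6615.0000
edge 6: (14,34)→(6,33.5)  cross = 14·33.5 − 6·34 = 265.0000; (r_i+r_j)·cross = 20·265.0000 = 5300.0000
edge 7: (6,33.5)→(4,31)  cross = 6·31 − 4·33.5 = 52.0000; (r_i+r_j)·cross = 10·52.0000 = 520.0000
edge 8: (4,31)→(2,1.5)  cross = 4·1.5 − 2·31 = -56.0000; (r_i+r_j)·cross = 6·-56.0000 = -336.0000
Σcross = 767.7500 → A = |Σcross|/2 = 383.8750 mm²
Σ(r_i+r_j)·cross = 21439.1250 → first moment M = |Σ|/6 = 3573.1875
R_c = M/A = 3573.1875/383.8750 = 9.3082 mm
θ = 184° = 3.211406 rad
V = θ·R_c·A = 3.211406·9.3082·383.8750 = 11474.955 mm³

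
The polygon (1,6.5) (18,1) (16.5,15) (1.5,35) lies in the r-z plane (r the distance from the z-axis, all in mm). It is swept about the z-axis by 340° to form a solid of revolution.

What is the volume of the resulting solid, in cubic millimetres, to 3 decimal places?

Volume = 16287.798 mm³

Profile (r,z), 4 vertices: (1,6.5) (18,1) (16.5,15) (1.5,35)
edge 0: (1,6.5)→(18,1)  cross = 1·1 − 18·6.5 = -116.0000; (r_i+r_j)·cross = 19·-116.0000 = -2204.0000
edge 1: (18,1)→(16.5,15)  cross = 18·15 − 16.5·1 = 253.5000; (r_i+r_j)·cross = 34.5·253.5000 = 8745.7500
edge 2: (16.5,15)→(1.5,35)  cross = 16.5·35 − 1.5·15 = 555.0000; (r_i+r_j)·cross = 18·555.0000 = 9990.0000
edge 3: (1.5,35)→(1,6.5)  cross = 1.5·6.5 − 1·35 = -25.2500; (r_i+r_j)·cross = 2.5·-25.2500 = -63.1250
Σcross = 667.2500 → A = |Σcross|/2 = 333.6250 mm²
Σ(r_i+r_j)·cross = 16468.6250 → first moment M = |Σ|/6 = 2744.7708
R_c = M/A = 2744.7708/333.6250 = 8.2271 mm
θ = 340° = 5.934119 rad
V = θ·R_c·A = 5.934119·8.2271·333.6250 = 16287.798 mm³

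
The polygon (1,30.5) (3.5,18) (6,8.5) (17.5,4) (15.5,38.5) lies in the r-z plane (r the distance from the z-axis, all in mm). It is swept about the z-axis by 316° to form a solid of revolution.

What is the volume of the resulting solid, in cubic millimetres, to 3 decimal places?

Volume = 21397.754 mm³

Profile (r,z), 5 vertices: (1,30.5) (3.5,18) (6,8.5) (17.5,4) (15.5,38.5)
edge 0: (1,30.5)→(3.5,18)  cross = 1·18 − 3.5·30.5 = -88.7500; (r_i+r_j)·cross = 4.5·-88.7500 = -399.3750
edge 1: (3.5,18)→(6,8.5)  cross = 3.5·8.5 − 6·18 = -78.2500; (r_i+r_j)·cross = 9.5·-78.2500 = -743.3750
edge 2: (6,8.5)→(17.5,4)  cross = 6·4 − 17.5·8.5 = -124.7500; (r_i+r_j)·cross = 23.5·-124.7500 = -2931.6250
edge 3: (17.5,4)→(15.5,38.5)  cross = 17.5·38.5 − 15.5·4 = 611.7500; (r_i+r_j)·cross = 33·611.7500 = 20187.7500
edge 4: (15.5,38.5)→(1,30.5)  cross = 15.5·30.5 − 1·38.5 = 434.2500; (r_i+r_j)·cross = 16.5·434.2500 = 7165.1250
Σcross = 754.2500 → A = |Σcross|/2 = 377.1250 mm²
Σ(r_i+r_j)·cross = 23278.5000 → first moment M = |Σ|/6 = 3879.7500
R_c = M/A = 3879.7500/377.1250 = 10.2877 mm
θ = 316° = 5.515240 rad
V = θ·R_c·A = 5.515240·10.2877·377.1250 = 21397.754 mm³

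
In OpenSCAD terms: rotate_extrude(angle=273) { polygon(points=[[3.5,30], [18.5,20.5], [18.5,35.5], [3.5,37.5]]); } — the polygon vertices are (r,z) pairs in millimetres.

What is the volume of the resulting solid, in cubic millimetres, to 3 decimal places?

Volume = 9514.608 mm³

Profile (r,z), 4 vertices: (3.5,30) (18.5,20.5) (18.5,35.5) (3.5,37.5)
edge 0: (3.5,30)→(18.5,20.5)  cross = 3.5·20.5 − 18.5·30 = -483.2500; (r_i+r_j)·cross = 22·-483.2500 = -10631.5000
edge 1: (18.5,20.5)→(18.5,35.5)  cross = 18.5·35.5 − 18.5·20.5 = 277.5000; (r_i+r_j)·cross = 37·277.5000 = 10267.5000
edge 2: (18.5,35.5)→(3.5,37.5)  cross = 18.5·37.5 − 3.5·35.5 = 569.5000; (r_i+r_j)·cross = 22·569.5000 = 12529.0000
edge 3: (3.5,37.5)→(3.5,30)  cross = 3.5·30 − 3.5·37.5 = -26.2500; (r_i+r_j)·cross = 7·-26.2500 = -183.7500
Σcross = 337.5000 → A = |Σcross|/2 = 168.7500 mm²
Σ(r_i+r_j)·cross = 11981.2500 → first moment M = |Σ|/6 = 1996.8750
R_c = M/A = 1996.8750/168.7500 = 11.8333 mm
θ = 273° = 4.764749 rad
V = θ·R_c·A = 4.764749·11.8333·168.7500 = 9514.608 mm³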